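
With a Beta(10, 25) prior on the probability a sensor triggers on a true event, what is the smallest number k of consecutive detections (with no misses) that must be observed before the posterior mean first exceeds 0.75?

k = 66

After k detections and 0 misses the posterior is Beta(10+k, 25), with mean (10+k)/(10+25+k).
Set (10+k)/(35+k) > 0.75 and solve: k > (0.75·35 − 10)/(1 − 0.75) = 65.000.
The smallest integer exceeding 65.000 is 66.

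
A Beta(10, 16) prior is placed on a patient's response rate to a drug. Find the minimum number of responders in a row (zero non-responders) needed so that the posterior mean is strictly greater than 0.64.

k = 19

After k responders and 0 non-responders the posterior is Beta(10+k, 16), with mean (10+k)/(10+16+k).
Set (10+k)/(26+k) > 0.64 and solve: k > (0.64·26 − 10)/(1 − 0.64) = 18.444.
The smallest integer exceeding 18.444 is 19, and checking k=19: (29)/(45) = 0.6444 > 0.64.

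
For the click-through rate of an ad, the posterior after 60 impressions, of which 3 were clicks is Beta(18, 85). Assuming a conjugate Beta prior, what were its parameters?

Beta(15, 28)

Under Beta–binomial conjugacy the posterior parameters are (α+s, β+f).
So α = 18 − 3 = 15 and β = 85 − 57 = 28.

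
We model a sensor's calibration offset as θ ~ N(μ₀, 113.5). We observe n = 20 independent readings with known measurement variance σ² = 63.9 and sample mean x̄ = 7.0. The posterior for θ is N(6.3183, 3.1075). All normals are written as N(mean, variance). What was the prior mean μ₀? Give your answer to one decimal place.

μ₀ = -17.9

The posterior mean is a precision-weighted average: μ_n = (τ₀μ₀ + τ_data·x̄)/(τ₀+τ_data), with τ₀=1/σ₀² and τ_data=n/σ².
Here τ₀ = 1/113.5 = 0.008811 and τ_data = 20/63.9 = 0.312989, so τ_n = 0.321800.
Rearranging for μ₀: μ₀ = (μ_n·τ_n − τ_data·x̄)/τ₀ = (6.3183·0.321800 − 0.312989·7.0) / 0.008811 = -0.157694/0.008811 ≈ -17.9.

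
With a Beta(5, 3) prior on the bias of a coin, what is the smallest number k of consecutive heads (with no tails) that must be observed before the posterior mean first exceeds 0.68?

After k heads and 0 tails the posterior is Beta(5+k, 3), with mean (5+k)/(5+3+k).
Set (5+k)/(8+k) > 0.68 and solve: k > (0.68·8 − 5)/(1 − 0.68) = 1.375.
The smallest integer exceeding 1.375 is 2, and checking k=2: (7)/(10) = 0.7000 > 0.68.

k = 2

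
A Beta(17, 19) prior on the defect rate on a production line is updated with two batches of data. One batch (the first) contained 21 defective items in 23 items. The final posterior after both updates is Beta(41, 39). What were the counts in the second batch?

Sequential conjugate updates are equivalent to a single update on the pooled data, so total successes = posterior α − prior α and total failures = posterior β − prior β.
Total across both batches: 41−17=24 defective items, 39−19=20 good items.
Subtract the first batch: 24−21=3 defective items and 20−2=18 good items.

3 defective items and 18 good items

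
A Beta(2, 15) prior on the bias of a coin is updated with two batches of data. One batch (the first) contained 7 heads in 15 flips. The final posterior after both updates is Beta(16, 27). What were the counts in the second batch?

Because Beta–binomial updating is additive in the counts, the combined data contributed (α_post−α_prior, β_post−β_prior) successes and failures.
Total across both batches: 16−2=14 heads, 27−15=12 tails.
Subtract the first batch: 14−7=7 heads and 12−8=4 tails.

7 heads and 4 tails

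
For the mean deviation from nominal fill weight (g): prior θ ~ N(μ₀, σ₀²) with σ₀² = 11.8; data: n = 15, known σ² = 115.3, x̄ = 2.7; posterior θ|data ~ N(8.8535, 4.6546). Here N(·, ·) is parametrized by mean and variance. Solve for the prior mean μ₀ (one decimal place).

The posterior mean is a precision-weighted average: μ_n = (τ₀μ₀ + τ_data·x̄)/(τ₀+τ_data), with τ₀=1/σ₀² and τ_data=n/σ².
Here τ₀ = 1/11.8 = 0.084746 and τ_data = 15/115.3 = 0.130095, so τ_n = 0.214841.
Rearranging for μ₀: μ₀ = (μ_n·τ_n − τ_data·x̄)/τ₀ = (8.8535·0.214841 − 0.130095·2.7) / 0.084746 = 1.550838/0.084746 ≈ 18.3.

μ₀ = 18.3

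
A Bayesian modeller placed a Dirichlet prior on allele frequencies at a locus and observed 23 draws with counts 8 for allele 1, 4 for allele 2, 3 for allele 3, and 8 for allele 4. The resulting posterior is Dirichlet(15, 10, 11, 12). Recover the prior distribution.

For a Dirichlet(α) prior with multinomial counts c, the posterior is Dirichlet(α + c) componentwise.
Subtract each count from the matching posterior parameter: 15−8=7, 10−4=6, 11−3=8, 12−8=4.

Dirichlet(7, 6, 8, 4)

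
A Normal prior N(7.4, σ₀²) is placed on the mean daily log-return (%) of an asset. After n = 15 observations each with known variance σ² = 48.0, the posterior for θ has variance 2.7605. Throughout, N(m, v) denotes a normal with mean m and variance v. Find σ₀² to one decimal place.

σ₀² = 20.1

Posterior precision equals prior precision plus data precision: 1/σ_n² = 1/σ₀² + n/σ².
So 1/σ₀² = 1/2.7605 − 15/48.0 = 0.362253 − 0.312500 = 0.049753.
Hence σ₀² = 1/0.049753 ≈ 20.1.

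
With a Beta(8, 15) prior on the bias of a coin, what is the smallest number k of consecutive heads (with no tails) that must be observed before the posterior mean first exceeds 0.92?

k = 165

After k heads and 0 tails the posterior is Beta(8+k, 15), with mean (8+k)/(8+15+k).
Set (8+k)/(23+k) > 0.92 and solve: k > (0.92·23 − 8)/(1 − 0.92) = 164.500.
The smallest integer exceeding 164.500 is 165, and checking k=165: (173)/(188) = 0.9202 > 0.92.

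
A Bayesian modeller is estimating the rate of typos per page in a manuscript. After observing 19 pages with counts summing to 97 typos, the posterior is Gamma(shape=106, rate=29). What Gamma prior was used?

Gamma(shape=9, rate=10)

A Gamma(α, β) prior (rate parametrization) on a Poisson rate with n observations summing to S gives posterior Gamma(α+S, β+n).
So α = 106 − 97 = 9 and β = 29 − 19 = 10.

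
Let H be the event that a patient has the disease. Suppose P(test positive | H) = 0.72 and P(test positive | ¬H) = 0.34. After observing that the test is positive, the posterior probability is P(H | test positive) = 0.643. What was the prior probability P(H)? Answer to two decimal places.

In odds form, posterior odds = prior odds × likelihood ratio, so prior odds = posterior odds ÷ LR.
Posterior odds = 0.643/(1−0.643) = 1.8011. LR = 0.72/0.34 = 2.1176.
Prior odds = 1.8011/2.1176 = 0.8505, so P(H) = 0.8505/(1+0.8505) ≈ 0.46.

P(H) = 0.46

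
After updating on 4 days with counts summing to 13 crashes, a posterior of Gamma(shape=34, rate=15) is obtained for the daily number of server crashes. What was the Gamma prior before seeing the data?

Gamma(shape=21, rate=11)

Gamma–Poisson conjugacy: posterior shape = α + Σxᵢ, posterior rate = β + n.
So α = 34 − 13 = 21 and β = 15 − 4 = 11.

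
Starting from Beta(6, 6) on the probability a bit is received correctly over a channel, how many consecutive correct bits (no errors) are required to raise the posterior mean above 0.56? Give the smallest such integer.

After k correct bits and 0 errors the posterior is Beta(6+k, 6), with mean (6+k)/(6+6+k).
Set (6+k)/(12+k) > 0.56 and solve: k > (0.56·12 − 6)/(1 − 0.56) = 1.636.
The smallest integer exceeding 1.636 is 2, and checking k=2: (8)/(14) = 0.5714 > 0.56.

k = 2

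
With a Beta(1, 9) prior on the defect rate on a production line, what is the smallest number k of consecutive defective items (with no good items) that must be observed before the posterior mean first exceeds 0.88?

k = 66

After k defective items and 0 good items the posterior is Beta(1+k, 9), with mean (1+k)/(1+9+k).
Set (1+k)/(10+k) > 0.88 and solve: k > (0.88·10 − 1)/(1 − 0.88) = 65.000.
The smallest integer exceeding 65.000 is 66, and checking k=66: (67)/(76) = 0.8816 > 0.88.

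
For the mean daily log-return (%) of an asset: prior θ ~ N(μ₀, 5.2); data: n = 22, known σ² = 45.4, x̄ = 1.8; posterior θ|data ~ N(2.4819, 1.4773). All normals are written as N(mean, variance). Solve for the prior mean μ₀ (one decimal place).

μ₀ = 4.2

With known observation variance, the Normal–Normal posterior has precision τ_n = τ₀ + n/σ² and mean μ_n = (τ₀μ₀ + (n/σ²)x̄)/τ_n.
Here τ₀ = 1/5.2 = 0.192308 and τ_data = 22/45.4 = 0.484581, so τ_n = 0.676889.
Rearranging for μ₀: μ₀ = (μ_n·τ_n − τ_data·x̄)/τ₀ = (2.4819·0.676889 − 0.484581·1.8) / 0.192308 = 0.807725/0.192308 ≈ 4.2.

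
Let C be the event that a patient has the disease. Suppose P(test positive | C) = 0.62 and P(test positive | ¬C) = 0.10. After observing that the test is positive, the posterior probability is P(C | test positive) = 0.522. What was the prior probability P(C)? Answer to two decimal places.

P(C) = 0.15

Bayes' rule in odds form gives O(C|E) = O(C)·[P(E|C)/P(E|¬C)], hence O(C) = O(C|E)/LR.
Posterior odds = 0.522/(1−0.522) = 1.0921. LR = 0.62/0.10 = 6.2000.
Prior odds = 1.0921/6.2000 = 0.1761, so P(C) = 0.1761/(1+0.1761) ≈ 0.15.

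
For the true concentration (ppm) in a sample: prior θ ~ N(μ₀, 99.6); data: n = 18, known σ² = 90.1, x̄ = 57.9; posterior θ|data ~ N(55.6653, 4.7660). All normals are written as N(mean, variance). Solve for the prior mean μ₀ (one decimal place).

The posterior mean is a precision-weighted average: μ_n = (τ₀μ₀ + τ_data·x̄)/(τ₀+τ_data), with τ₀=1/σ₀² and τ_data=n/σ².
Here τ₀ = 1/99.6 = 0.010040 and τ_data = 18/90.1 = 0.199778, so τ_n = 0.209818.
Rearranging for μ₀: μ₀ = (μ_n·τ_n − τ_data·x̄)/τ₀ = (55.6653·0.209818 − 0.199778·57.9) / 0.010040 = 0.112436/0.010040 ≈ 11.2.

μ₀ = 11.2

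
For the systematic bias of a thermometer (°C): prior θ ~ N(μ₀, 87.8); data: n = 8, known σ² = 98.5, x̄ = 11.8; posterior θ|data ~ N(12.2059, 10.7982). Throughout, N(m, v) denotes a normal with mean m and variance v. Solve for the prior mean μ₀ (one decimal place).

With known observation variance, the Normal–Normal posterior has precision τ_n = τ₀ + n/σ² and mean μ_n = (τ₀μ₀ + (n/σ²)x̄)/τ_n.
Here τ₀ = 1/87.8 = 0.011390 and τ_data = 8/98.5 = 0.081218, so τ_n = 0.092608.
Rearranging for μ₀: μ₀ = (μ_n·τ_n − τ_data·x̄)/τ₀ = (12.2059·0.092608 − 0.081218·11.8) / 0.011390 = 0.171992/0.011390 ≈ 15.1.

μ₀ = 15.1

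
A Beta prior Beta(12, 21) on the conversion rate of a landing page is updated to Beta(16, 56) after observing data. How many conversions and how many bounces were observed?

A Beta(a, b) prior with s successes and f failures in binomial data gives a Beta(a+s, b+f) posterior.
So s = 16 − 12 = 4 and f = 56 − 21 = 35.

4 conversions and 35 bounces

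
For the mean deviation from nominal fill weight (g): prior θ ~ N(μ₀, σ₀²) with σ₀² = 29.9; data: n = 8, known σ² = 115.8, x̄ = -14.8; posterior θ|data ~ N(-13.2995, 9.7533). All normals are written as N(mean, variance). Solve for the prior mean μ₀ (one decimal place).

μ₀ = -10.2

The posterior mean is a precision-weighted average: μ_n = (τ₀μ₀ + τ_data·x̄)/(τ₀+τ_data), with τ₀=1/σ₀² and τ_data=n/σ².
Here τ₀ = 1/29.9 = 0.033445 and τ_data = 8/115.8 = 0.069085, so τ_n = 0.102530.
Rearranging for μ₀: μ₀ = (μ_n·τ_n − τ_data·x̄)/τ₀ = (-13.2995·0.102530 − 0.069085·-14.8) / 0.033445 = -0.341140/0.033445 ≈ -10.2.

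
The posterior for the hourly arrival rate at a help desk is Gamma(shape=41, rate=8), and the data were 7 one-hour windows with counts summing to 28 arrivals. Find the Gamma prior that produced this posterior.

Gamma(shape=13, rate=1)

A Gamma(α, β) prior (rate parametrization) on a Poisson rate with n observations summing to S gives posterior Gamma(α+S, β+n).
So α = 41 − 28 = 13 and β = 8 − 7 = 1.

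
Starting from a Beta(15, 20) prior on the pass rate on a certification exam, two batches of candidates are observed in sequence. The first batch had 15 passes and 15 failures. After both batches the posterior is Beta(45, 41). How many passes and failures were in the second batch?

Because Beta–binomial updating is additive in the counts, the combined data contributed (α_post−α_prior, β_post−β_prior) successes and failures.
Total across both batches: 45−15=30 passes, 41−20=21 failures.
Subtract the first batch: 30−15=15 passes and 21−15=6 failures.

15 passes and 6 failures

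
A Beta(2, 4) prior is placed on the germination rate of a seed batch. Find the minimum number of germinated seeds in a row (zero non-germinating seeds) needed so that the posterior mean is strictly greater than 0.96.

k = 95

After k germinated seeds and 0 non-germinating seeds the posterior is Beta(2+k, 4), with mean (2+k)/(2+4+k).
Set (2+k)/(6+k) > 0.96 and solve: k > (0.96·6 − 2)/(1 − 0.96) = 94.000.
The smallest integer exceeding 94.000 is 95.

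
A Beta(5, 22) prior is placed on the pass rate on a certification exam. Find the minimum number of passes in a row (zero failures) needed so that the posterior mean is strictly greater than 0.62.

k = 31

After k passes and 0 failures the posterior is Beta(5+k, 22), with mean (5+k)/(5+22+k).
Set (5+k)/(27+k) > 0.62 and solve: k > (0.62·27 − 5)/(1 − 0.62) = 30.895.
The smallest integer exceeding 30.895 is 31, and checking k=31: (36)/(58) = 0.6207 > 0.62.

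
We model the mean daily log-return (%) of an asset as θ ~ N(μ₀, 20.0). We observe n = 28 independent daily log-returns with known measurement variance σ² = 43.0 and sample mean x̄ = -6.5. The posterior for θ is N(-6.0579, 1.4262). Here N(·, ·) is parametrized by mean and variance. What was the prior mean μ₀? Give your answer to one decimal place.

μ₀ = -0.3

The posterior mean is a precision-weighted average: μ_n = (τ₀μ₀ + τ_data·x̄)/(τ₀+τ_data), with τ₀=1/σ₀² and τ_data=n/σ².
Here τ₀ = 1/20.0 = 0.050000 and τ_data = 28/43.0 = 0.651163, so τ_n = 0.701163.
Rearranging for μ₀: μ₀ = (μ_n·τ_n − τ_data·x̄)/τ₀ = (-6.0579·0.701163 − 0.651163·-6.5) / 0.050000 = -0.015016/0.050000 ≈ -0.3.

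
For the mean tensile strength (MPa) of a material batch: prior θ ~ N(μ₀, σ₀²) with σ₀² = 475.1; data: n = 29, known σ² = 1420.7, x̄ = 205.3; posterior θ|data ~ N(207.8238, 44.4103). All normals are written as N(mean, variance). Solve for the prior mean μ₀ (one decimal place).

The posterior mean is a precision-weighted average: μ_n = (τ₀μ₀ + τ_data·x̄)/(τ₀+τ_data), with τ₀=1/σ₀² and τ_data=n/σ².
Here τ₀ = 1/475.1 = 0.002105 and τ_data = 29/1420.7 = 0.020412, so τ_n = 0.022517.
Rearranging for μ₀: μ₀ = (μ_n·τ_n − τ_data·x̄)/τ₀ = (207.8238·0.022517 − 0.020412·205.3) / 0.002105 = 0.488985/0.002105 ≈ 232.3.

μ₀ = 232.3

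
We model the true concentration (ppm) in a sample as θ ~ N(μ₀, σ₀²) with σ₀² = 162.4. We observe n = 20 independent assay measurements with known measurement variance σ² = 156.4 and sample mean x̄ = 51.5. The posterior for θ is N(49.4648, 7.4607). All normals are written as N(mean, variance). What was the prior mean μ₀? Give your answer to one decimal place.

μ₀ = 7.2

With known observation variance, the Normal–Normal posterior has precision τ_n = τ₀ + n/σ² and mean μ_n = (τ₀μ₀ + (n/σ²)x̄)/τ_n.
Here τ₀ = 1/162.4 = 0.006158 and τ_data = 20/156.4 = 0.127877, so τ_n = 0.134035.
Rearranging for μ₀: μ₀ = (μ_n·τ_n − τ_data·x̄)/τ₀ = (49.4648·0.134035 − 0.127877·51.5) / 0.006158 = 0.044349/0.006158 ≈ 7.2.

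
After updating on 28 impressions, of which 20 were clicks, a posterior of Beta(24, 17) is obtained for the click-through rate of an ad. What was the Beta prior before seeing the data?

Beta(4, 9)

A Beta(α, β) prior with s successes and f failures in binomial data gives a Beta(α+s, β+f) posterior.
Subtract the data counts: 24−20=4, 17−8=9.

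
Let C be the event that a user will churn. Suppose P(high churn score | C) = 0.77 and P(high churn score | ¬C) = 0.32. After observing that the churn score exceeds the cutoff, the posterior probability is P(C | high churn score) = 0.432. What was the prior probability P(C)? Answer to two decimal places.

In odds form, posterior odds = prior odds × likelihood ratio, so prior odds = posterior odds ÷ LR.
Posterior odds = 0.432/(1−0.432) = 0.7606. LR = 0.77/0.32 = 2.4062.
Prior odds = 0.7606/2.4062 = 0.3161, so P(C) = 0.3161/(1+0.3161) ≈ 0.24.

P(C) = 0.24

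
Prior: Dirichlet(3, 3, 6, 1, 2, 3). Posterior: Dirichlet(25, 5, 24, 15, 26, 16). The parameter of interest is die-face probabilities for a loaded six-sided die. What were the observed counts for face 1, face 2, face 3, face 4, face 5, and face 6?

counts (22, 2, 18, 14, 24, 13)

For a Dirichlet(α) prior with multinomial counts c, the posterior is Dirichlet(α + c) componentwise.
Counts are posterior − prior componentwise: 25−3=22, 5−3=2, 24−6=18, 15−1=14, 26−2=24, 16−3=13.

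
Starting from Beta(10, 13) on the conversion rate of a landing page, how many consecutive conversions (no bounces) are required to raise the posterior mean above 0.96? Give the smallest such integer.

After k conversions and 0 bounces the posterior is Beta(10+k, 13), with mean (10+k)/(10+13+k).
Set (10+k)/(23+k) > 0.96 and solve: k > (0.96·23 − 10)/(1 − 0.96) = 302.000.
The smallest integer exceeding 302.000 is 303, and checking k=303: (313)/(326) = 0.9601 > 0.96.

k = 303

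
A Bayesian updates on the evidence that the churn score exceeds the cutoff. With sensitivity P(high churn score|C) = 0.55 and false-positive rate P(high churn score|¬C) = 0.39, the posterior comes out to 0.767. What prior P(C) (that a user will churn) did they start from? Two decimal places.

P(C) = 0.70

Bayes' rule in odds form gives O(C|E) = O(C)·[P(E|C)/P(E|¬C)], hence O(C) = O(C|E)/LR.
Posterior odds = 0.767/(1−0.767) = 3.2918. LR = 0.55/0.39 = 1.4103.
Prior odds = 3.2918/1.4103 = 2.3341, so P(C) = 2.3341/(1+2.3341) ≈ 0.70.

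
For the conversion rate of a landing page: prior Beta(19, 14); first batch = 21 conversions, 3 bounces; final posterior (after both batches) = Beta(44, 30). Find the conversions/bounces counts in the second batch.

4 conversions and 13 bounces

Because Beta–binomial updating is additive in the counts, the combined data contributed (α_post−α_prior, β_post−β_prior) successes and failures.
Total across both batches: 44−19=25 conversions, 30−14=16 bounces.
Subtract the first batch: 25−21=4 conversions and 16−3=13 bounces.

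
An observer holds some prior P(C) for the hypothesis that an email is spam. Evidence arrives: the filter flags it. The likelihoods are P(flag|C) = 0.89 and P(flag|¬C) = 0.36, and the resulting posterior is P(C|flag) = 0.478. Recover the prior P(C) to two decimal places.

P(C) = 0.27

Bayes' rule in odds form gives O(C|E) = O(C)·[P(E|C)/P(E|¬C)], hence O(C) = O(C|E)/LR.
Posterior odds = 0.478/(1−0.478) = 0.9157. LR = 0.89/0.36 = 2.4722.
Prior odds = 0.9157/2.4722 = 0.3704, so P(C) = 0.3704/(1+0.3704) ≈ 0.27.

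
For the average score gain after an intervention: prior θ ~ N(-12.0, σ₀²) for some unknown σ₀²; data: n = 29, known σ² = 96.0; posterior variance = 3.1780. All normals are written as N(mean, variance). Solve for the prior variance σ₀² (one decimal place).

σ₀² = 79.5

For the Normal–Normal model with known σ², precisions add: τ_n = τ₀ + n/σ².
So 1/σ₀² = 1/3.1780 − 29/96.0 = 0.314663 − 0.302083 = 0.012580.
Hence σ₀² = 1/0.012580 ≈ 79.5.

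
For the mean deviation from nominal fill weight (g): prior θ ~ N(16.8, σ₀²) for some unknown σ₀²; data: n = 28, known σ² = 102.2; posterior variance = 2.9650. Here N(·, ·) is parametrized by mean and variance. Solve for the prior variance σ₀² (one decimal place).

σ₀² = 15.8

For the Normal–Normal model with known σ², precisions add: τ_n = τ₀ + n/σ².
So 1/σ₀² = 1/2.9650 − 28/102.2 = 0.337268 − 0.273973 = 0.063295.
Hence σ₀² = 1/0.063295 ≈ 15.8.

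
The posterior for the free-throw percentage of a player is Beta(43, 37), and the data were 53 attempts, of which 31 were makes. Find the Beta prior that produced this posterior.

Beta(12, 15)

Under Beta–binomial conjugacy the posterior parameters are (α+s, β+f).
Subtract the data counts: 43−31=12, 37−22=15.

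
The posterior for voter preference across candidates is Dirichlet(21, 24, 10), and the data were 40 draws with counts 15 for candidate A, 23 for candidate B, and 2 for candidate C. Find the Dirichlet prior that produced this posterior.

Dirichlet(6, 1, 8)

For a Dirichlet(α) prior with multinomial counts c, the posterior is Dirichlet(α + c) componentwise.
Subtract each count from the matching posterior parameter: 21−15=6, 24−23=1, 10−2=8.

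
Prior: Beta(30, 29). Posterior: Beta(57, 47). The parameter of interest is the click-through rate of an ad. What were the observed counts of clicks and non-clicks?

A Beta(α, β) prior with s successes and f failures in binomial data gives a Beta(α+s, β+f) posterior.
So s = 57 − 30 = 27 and f = 47 − 29 = 18.

27 clicks and 18 non-clicks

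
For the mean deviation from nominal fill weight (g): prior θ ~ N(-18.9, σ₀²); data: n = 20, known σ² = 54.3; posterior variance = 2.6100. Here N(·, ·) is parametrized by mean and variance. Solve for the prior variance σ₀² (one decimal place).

Posterior precision equals prior precision plus data precision: 1/σ_n² = 1/σ₀² + n/σ².
So 1/σ₀² = 1/2.6100 − 20/54.3 = 0.383142 − 0.368324 = 0.014818.
Hence σ₀² = 1/0.014818 ≈ 67.5.

σ₀² = 67.5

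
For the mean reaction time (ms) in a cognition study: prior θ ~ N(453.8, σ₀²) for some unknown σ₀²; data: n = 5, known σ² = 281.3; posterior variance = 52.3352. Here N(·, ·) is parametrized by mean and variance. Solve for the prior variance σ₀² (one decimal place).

σ₀² = 750.2

For the Normal–Normal model with known σ², precisions add: τ_n = τ₀ + n/σ².
So 1/σ₀² = 1/52.3352 − 5/281.3 = 0.019108 − 0.017775 = 0.001333.
Hence σ₀² = 1/0.001333 ≈ 750.2.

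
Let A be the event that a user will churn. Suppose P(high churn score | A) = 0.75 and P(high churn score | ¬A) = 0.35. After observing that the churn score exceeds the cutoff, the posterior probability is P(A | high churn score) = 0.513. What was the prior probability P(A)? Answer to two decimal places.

P(A) = 0.33

In odds form, posterior odds = prior odds × likelihood ratio, so prior odds = posterior odds ÷ LR.
Posterior odds = 0.513/(1−0.513) = 1.0534. LR = 0.75/0.35 = 2.1429.
Prior odds = 1.0534/2.1429 = 0.4916, so P(A) = 0.4916/(1+0.4916) ≈ 0.33.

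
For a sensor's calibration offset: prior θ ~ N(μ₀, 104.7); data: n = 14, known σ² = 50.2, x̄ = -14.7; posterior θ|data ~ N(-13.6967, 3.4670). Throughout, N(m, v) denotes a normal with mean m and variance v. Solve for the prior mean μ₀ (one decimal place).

μ₀ = 15.6

The posterior mean is a precision-weighted average: μ_n = (τ₀μ₀ + τ_data·x̄)/(τ₀+τ_data), with τ₀=1/σ₀² and τ_data=n/σ².
Here τ₀ = 1/104.7 = 0.009551 and τ_data = 14/50.2 = 0.278884, so τ_n = 0.288435.
Rearranging for μ₀: μ₀ = (μ_n·τ_n − τ_data·x̄)/τ₀ = (-13.6967·0.288435 − 0.278884·-14.7) / 0.009551 = 0.148987/0.009551 ≈ 15.6.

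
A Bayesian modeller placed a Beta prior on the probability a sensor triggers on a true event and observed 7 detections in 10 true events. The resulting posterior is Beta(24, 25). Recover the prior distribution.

A Beta(a, b) prior with s successes and f failures in binomial data gives a Beta(a+s, b+f) posterior.
Subtract the data counts: 24−7=17, 25−3=22.

Beta(17, 22)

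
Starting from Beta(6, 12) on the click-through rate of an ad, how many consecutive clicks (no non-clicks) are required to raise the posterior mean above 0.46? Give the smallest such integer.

After k clicks and 0 non-clicks the posterior is Beta(6+k, 12), with mean (6+k)/(6+12+k).
Set (6+k)/(18+k) > 0.46 and solve: k > (0.46·18 − 6)/(1 − 0.46) = 4.222.
The smallest integer exceeding 4.222 is 5, and checking k=5: (11)/(23) = 0.4783 > 0.46.

k = 5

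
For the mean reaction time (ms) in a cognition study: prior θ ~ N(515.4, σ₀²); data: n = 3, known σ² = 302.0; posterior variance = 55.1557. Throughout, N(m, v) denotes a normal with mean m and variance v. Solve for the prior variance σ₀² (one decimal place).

σ₀² = 122.0

For the Normal–Normal model with known σ², precisions add: τ_n = τ₀ + n/σ².
So 1/σ₀² = 1/55.1557 − 3/302.0 = 0.018130 − 0.009934 = 0.008196.
Hence σ₀² = 1/0.008196 ≈ 122.0.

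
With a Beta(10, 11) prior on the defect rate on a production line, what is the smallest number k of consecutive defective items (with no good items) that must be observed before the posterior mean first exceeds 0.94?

After k defective items and 0 good items the posterior is Beta(10+k, 11), with mean (10+k)/(10+11+k).
Set (10+k)/(21+k) > 0.94 and solve: k > (0.94·21 − 10)/(1 − 0.94) = 162.333.
The smallest integer exceeding 162.333 is 163, and checking k=163: (173)/(184) = 0.9402 > 0.94.

k = 163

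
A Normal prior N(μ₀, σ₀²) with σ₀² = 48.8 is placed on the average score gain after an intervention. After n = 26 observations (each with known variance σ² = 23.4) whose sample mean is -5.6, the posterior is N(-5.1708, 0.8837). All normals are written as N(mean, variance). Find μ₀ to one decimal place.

μ₀ = 18.1

The posterior mean is a precision-weighted average: μ_n = (τ₀μ₀ + τ_data·x̄)/(τ₀+τ_data), with τ₀=1/σ₀² and τ_data=n/σ².
Here τ₀ = 1/48.8 = 0.020492 and τ_data = 26/23.4 = 1.111111, so τ_n = 1.131603.
Rearranging for μ₀: μ₀ = (μ_n·τ_n − τ_data·x̄)/τ₀ = (-5.1708·1.131603 − 1.111111·-5.6) / 0.020492 = 0.370929/0.020492 ≈ 18.1.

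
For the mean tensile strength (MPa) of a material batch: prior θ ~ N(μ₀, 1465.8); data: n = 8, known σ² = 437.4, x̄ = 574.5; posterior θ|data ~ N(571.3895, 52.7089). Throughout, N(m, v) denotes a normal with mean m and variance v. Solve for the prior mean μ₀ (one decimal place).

μ₀ = 488.0

The posterior mean is a precision-weighted average: μ_n = (τ₀μ₀ + τ_data·x̄)/(τ₀+τ_data), with τ₀=1/σ₀² and τ_data=n/σ².
Here τ₀ = 1/1465.8 = 0.000682 and τ_data = 8/437.4 = 0.018290, so τ_n = 0.018972.
Rearranging for μ₀: μ₀ = (μ_n·τ_n − τ_data·x̄)/τ₀ = (571.3895·0.018972 − 0.018290·574.5) / 0.000682 = 0.332797/0.000682 ≈ 488.0.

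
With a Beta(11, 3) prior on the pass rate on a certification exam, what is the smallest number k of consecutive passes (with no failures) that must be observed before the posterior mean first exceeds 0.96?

After k passes and 0 failures the posterior is Beta(11+k, 3), with mean (11+k)/(11+3+k).
Set (11+k)/(14+k) > 0.96 and solve: k > (0.96·14 − 11)/(1 − 0.96) = 61.000.
The smallest integer exceeding 61.000 is 62, and checking k=62: (73)/(76) = 0.9605 > 0.96.

k = 62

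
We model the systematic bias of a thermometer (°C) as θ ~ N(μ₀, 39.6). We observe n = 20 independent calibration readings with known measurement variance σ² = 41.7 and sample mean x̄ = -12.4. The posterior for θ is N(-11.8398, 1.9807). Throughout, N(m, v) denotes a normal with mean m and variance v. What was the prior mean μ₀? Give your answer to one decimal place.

With known observation variance, the Normal–Normal posterior has precision τ_n = τ₀ + n/σ² and mean μ_n = (τ₀μ₀ + (n/σ²)x̄)/τ_n.
Here τ₀ = 1/39.6 = 0.025253 and τ_data = 20/41.7 = 0.479616, so τ_n = 0.504869.
Rearranging for μ₀: μ₀ = (μ_n·τ_n − τ_data·x̄)/τ₀ = (-11.8398·0.504869 − 0.479616·-12.4) / 0.025253 = -0.030310/0.025253 ≈ -1.2.

μ₀ = -1.2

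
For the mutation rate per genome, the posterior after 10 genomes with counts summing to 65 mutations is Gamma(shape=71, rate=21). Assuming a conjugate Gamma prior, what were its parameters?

Gamma(shape=6, rate=11)

Gamma–Poisson conjugacy: posterior shape = α + Σxᵢ, posterior rate = β + n.
So α = 71 − 65 = 6 and β = 21 − 10 = 11.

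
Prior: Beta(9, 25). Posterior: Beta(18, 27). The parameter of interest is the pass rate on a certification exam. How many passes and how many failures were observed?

9 passes and 2 failures

Beta is conjugate to the binomial likelihood: posterior = Beta(a+s, b+f).
So s = 18 − 9 = 9 and f = 27 − 25 = 2.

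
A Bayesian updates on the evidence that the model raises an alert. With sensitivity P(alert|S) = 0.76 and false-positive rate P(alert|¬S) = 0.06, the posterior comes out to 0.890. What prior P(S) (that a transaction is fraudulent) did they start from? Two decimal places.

Bayes' rule in odds form gives O(S|E) = O(S)·[P(E|S)/P(E|¬S)], hence O(S) = O(S|E)/LR.
Posterior odds = 0.890/(1−0.890) = 8.0909. LR = 0.76/0.06 = 12.6667.
Prior odds = 8.0909/12.6667 = 0.6388, so P(S) = 0.6388/(1+0.6388) ≈ 0.39.

P(S) = 0.39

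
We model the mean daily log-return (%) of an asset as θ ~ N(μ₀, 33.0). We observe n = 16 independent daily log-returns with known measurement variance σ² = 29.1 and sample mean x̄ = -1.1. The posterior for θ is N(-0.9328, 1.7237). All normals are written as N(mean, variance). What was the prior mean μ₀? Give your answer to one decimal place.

μ₀ = 2.1

With known observation variance, the Normal–Normal posterior has precision τ_n = τ₀ + n/σ² and mean μ_n = (τ₀μ₀ + (n/σ²)x̄)/τ_n.
Here τ₀ = 1/33.0 = 0.030303 and τ_data = 16/29.1 = 0.549828, so τ_n = 0.580131.
Rearranging for μ₀: μ₀ = (μ_n·τ_n − τ_data·x̄)/τ₀ = (-0.9328·0.580131 − 0.549828·-1.1) / 0.030303 = 0.063665/0.030303 ≈ 2.1.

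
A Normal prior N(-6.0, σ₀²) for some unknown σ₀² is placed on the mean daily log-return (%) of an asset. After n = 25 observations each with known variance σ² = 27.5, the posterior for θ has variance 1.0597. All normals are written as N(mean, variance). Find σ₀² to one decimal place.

For the Normal–Normal model with known σ², precisions add: τ_n = τ₀ + n/σ².
So 1/σ₀² = 1/1.0597 − 25/27.5 = 0.943663 − 0.909091 = 0.034572.
Hence σ₀² = 1/0.034572 ≈ 28.9.

σ₀² = 28.9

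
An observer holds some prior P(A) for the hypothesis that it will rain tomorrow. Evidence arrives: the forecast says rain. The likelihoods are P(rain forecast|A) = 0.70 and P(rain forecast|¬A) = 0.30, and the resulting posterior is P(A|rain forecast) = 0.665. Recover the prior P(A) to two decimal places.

P(A) = 0.46

In odds form, posterior odds = prior odds × likelihood ratio, so prior odds = posterior odds ÷ LR.
Posterior odds = 0.665/(1−0.665) = 1.9851. LR = 0.70/0.30 = 2.3333.
Prior odds = 1.9851/2.3333 = 0.8508, so P(A) = 0.8508/(1+0.8508) ≈ 0.46.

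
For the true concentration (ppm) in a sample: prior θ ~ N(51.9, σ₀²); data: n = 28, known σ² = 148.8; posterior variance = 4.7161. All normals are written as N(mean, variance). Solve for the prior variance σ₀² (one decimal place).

σ₀² = 41.9

For the Normal–Normal model with known σ², precisions add: τ_n = τ₀ + n/σ².
So 1/σ₀² = 1/4.7161 − 28/148.8 = 0.212040 − 0.188172 = 0.023868.
Hence σ₀² = 1/0.023868 ≈ 41.9.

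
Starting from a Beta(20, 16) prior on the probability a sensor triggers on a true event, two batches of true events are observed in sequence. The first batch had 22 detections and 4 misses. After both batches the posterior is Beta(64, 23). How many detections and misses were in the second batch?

22 detections and 3 misses

Because Beta–binomial updating is additive in the counts, the combined data contributed (α_post−α_prior, β_post−β_prior) successes and failures.
Total across both batches: 64−20=44 detections, 23−16=7 misses.
Subtract the first batch: 44−22=22 detections and 7−4=3 misses.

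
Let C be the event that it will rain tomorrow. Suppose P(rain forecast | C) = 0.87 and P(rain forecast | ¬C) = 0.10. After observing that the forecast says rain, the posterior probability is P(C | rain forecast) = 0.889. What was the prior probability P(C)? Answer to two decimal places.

P(C) = 0.48

Bayes' rule in odds form gives O(C|E) = O(C)·[P(E|C)/P(E|¬C)], hence O(C) = O(C|E)/LR.
Posterior odds = 0.889/(1−0.889) = 8.0090. LR = 0.87/0.10 = 8.7000.
Prior odds = 8.0090/8.7000 = 0.9206, so P(C) = 0.9206/(1+0.9206) ≈ 0.48.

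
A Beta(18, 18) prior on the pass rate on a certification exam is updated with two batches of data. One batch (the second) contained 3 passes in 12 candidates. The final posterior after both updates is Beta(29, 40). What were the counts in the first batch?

Because Beta–binomial updating is additive in the counts, the combined data contributed (α_post−α_prior, β_post−β_prior) successes and failures.
Total across both batches: 29−18=11 passes, 40−18=22 failures.
Subtract the second batch: 11−3=8 passes and 22−9=13 failures.

8 passes and 13 failures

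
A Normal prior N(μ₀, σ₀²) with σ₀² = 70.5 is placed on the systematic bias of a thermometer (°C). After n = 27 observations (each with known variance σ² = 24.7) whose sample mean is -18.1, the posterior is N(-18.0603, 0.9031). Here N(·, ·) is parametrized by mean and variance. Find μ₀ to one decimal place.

μ₀ = -15.0

The posterior mean is a precision-weighted average: μ_n = (τ₀μ₀ + τ_data·x̄)/(τ₀+τ_data), with τ₀=1/σ₀² and τ_data=n/σ².
Here τ₀ = 1/70.5 = 0.014184 and τ_data = 27/24.7 = 1.093117, so τ_n = 1.107301.
Rearranging for μ₀: μ₀ = (μ_n·τ_n − τ_data·x̄)/τ₀ = (-18.0603·1.107301 − 1.093117·-18.1) / 0.014184 = -0.212771/0.014184 ≈ -15.0.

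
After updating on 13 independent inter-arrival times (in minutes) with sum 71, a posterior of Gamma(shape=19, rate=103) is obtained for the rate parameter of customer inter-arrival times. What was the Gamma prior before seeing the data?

Gamma–exponential conjugacy: posterior shape = α + n, posterior rate = β + Σtᵢ.
So α = 19 − 13 = 6 and β = 103 − 71 = 32.

Gamma(shape=6, rate=32)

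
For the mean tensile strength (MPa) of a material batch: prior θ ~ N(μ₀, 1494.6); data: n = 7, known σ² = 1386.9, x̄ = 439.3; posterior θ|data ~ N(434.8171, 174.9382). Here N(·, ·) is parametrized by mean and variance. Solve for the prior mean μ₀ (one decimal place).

The posterior mean is a precision-weighted average: μ_n = (τ₀μ₀ + τ_data·x̄)/(τ₀+τ_data), with τ₀=1/σ₀² and τ_data=n/σ².
Here τ₀ = 1/1494.6 = 0.000669 and τ_data = 7/1386.9 = 0.005047, so τ_n = 0.005716.
Rearranging for μ₀: μ₀ = (μ_n·τ_n − τ_data·x̄)/τ₀ = (434.8171·0.005716 − 0.005047·439.3) / 0.000669 = 0.268267/0.000669 ≈ 401.0.

μ₀ = 401.0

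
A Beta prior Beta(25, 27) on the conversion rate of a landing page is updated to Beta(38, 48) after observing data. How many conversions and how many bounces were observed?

A Beta(α, β) prior with s successes and f failures in binomial data gives a Beta(α+s, β+f) posterior.
Match parameters: s=38−25=13, f=48−27=21.

13 conversions and 21 bounces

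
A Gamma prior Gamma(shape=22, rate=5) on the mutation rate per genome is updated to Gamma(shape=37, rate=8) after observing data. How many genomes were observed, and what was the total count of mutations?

n = 3 genomes with total 15 mutations

Gamma–Poisson conjugacy: posterior shape = α + Σxᵢ, posterior rate = β + n.
Matching: Σxᵢ = 37 − 22 = 15 and n = 8 − 5 = 3.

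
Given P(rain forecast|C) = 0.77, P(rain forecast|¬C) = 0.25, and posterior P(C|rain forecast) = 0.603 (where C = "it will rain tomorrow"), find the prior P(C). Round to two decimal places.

In odds form, posterior odds = prior odds × likelihood ratio, so prior odds = posterior odds ÷ LR.
Posterior odds = 0.603/(1−0.603) = 1.5189. LR = 0.77/0.25 = 3.0800.
Prior odds = 1.5189/3.0800 = 0.4931, so P(C) = 0.4931/(1+0.4931) ≈ 0.33.

P(C) = 0.33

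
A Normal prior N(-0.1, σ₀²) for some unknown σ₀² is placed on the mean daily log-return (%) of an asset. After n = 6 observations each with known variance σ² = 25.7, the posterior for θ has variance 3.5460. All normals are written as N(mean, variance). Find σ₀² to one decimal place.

Posterior precision equals prior precision plus data precision: 1/σ_n² = 1/σ₀² + n/σ².
So 1/σ₀² = 1/3.5460 − 6/25.7 = 0.282008 − 0.233463 = 0.048545.
Hence σ₀² = 1/0.048545 ≈ 20.6.

σ₀² = 20.6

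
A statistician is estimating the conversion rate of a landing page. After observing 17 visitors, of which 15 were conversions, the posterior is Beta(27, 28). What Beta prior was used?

Beta(12, 26)

Beta is conjugate to the binomial likelihood: posterior = Beta(a+s, b+f).
Subtract the data counts: 27−15=12, 28−2=26.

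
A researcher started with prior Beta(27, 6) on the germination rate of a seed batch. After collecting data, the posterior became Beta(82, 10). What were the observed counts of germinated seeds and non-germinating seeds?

55 germinated seeds and 4 non-germinating seeds

A Beta(a, b) prior with s successes and f failures in binomial data gives a Beta(a+s, b+f) posterior.
So s = 82 − 27 = 55 and f = 10 − 6 = 4.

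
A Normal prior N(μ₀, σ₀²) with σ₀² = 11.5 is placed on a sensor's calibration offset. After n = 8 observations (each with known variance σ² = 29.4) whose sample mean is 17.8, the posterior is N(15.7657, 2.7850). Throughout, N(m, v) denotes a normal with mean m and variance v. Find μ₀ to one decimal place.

μ₀ = 9.4

With known observation variance, the Normal–Normal posterior has precision τ_n = τ₀ + n/σ² and mean μ_n = (τ₀μ₀ + (n/σ²)x̄)/τ_n.
Here τ₀ = 1/11.5 = 0.086957 and τ_data = 8/29.4 = 0.272109, so τ_n = 0.359066.
Rearranging for μ₀: μ₀ = (μ_n·τ_n − τ_data·x̄)/τ₀ = (15.7657·0.359066 − 0.272109·17.8) / 0.086957 = 0.817387/0.086957 ≈ 9.4.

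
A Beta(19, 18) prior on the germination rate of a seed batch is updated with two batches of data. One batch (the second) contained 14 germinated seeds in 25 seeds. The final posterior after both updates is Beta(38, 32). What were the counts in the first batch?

Sequential conjugate updates are equivalent to a single update on the pooled data, so total successes = posterior α − prior α and total failures = posterior β − prior β.
Total across both batches: 38−19=19 germinated seeds, 32−18=14 non-germinating seeds.
Subtract the second batch: 19−14=5 germinated seeds and 14−11=3 non-germinating seeds.

5 germinated seeds and 3 non-germinating seeds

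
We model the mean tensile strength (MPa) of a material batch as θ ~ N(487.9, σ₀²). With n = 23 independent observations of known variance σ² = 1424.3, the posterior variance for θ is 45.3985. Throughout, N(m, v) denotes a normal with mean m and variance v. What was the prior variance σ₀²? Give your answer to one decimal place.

σ₀² = 170.1

Posterior precision equals prior precision plus data precision: 1/σ_n² = 1/σ₀² + n/σ².
So 1/σ₀² = 1/45.3985 − 23/1424.3 = 0.022027 − 0.016148 = 0.005879.
Hence σ₀² = 1/0.005879 ≈ 170.1.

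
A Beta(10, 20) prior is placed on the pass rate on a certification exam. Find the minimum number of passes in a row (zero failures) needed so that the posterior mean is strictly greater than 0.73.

k = 45

After k passes and 0 failures the posterior is Beta(10+k, 20), with mean (10+k)/(10+20+k).
Set (10+k)/(30+k) > 0.73 and solve: k > (0.73·30 − 10)/(1 − 0.73) = 44.074.
The smallest integer exceeding 44.074 is 45.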